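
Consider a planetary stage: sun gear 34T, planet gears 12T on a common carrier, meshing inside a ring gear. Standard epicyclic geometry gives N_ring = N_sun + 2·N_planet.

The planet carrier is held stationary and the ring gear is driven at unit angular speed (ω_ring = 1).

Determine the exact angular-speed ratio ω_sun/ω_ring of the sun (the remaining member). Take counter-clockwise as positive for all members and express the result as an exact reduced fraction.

N_ring = 34 + 2·12 = 58
34(ω_s−ω_c) = −58(ω_r−ω_c),  ω_c=0, ω_r=1
ω_s = 0 − (58/34)(1−0) = -29/17
ω_s/ω_r = -29/17

-29/17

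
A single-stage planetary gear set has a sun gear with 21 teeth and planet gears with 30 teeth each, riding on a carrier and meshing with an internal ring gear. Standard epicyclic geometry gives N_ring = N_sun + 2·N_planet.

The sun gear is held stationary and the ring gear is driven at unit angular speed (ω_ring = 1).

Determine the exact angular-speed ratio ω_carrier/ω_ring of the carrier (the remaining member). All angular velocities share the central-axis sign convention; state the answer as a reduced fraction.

N_ring = 21 + 2·30 = 81
21(ω_s−ω_c) = −81(ω_r−ω_c),  ω_s=0, ω_r=1
21(0−ω_c) = −81(1−ω_c)  ⇒  102ω_c = 81  ⇒  ω_c = 27/34
ω_c/ω_r = 27/34

27/34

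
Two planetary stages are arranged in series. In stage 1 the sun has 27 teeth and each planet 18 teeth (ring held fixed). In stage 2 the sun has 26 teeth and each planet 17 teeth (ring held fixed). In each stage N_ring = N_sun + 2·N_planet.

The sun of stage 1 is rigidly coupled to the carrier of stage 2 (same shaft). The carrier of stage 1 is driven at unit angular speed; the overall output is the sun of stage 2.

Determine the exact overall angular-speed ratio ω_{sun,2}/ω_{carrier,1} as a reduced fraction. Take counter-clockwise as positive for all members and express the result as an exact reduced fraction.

430/39

Stage 1: N_ring = 27 + 2·18 = 63
Stage 1: 27(ω_s−ω_c) = −63(ω_r−ω_c),  ω_r=0, ω_c=1
Stage 1: ω_s = 1 − (63/27)(0−1) = 10/3
  ⇒ ω_s¹/ω_c¹ = 10/3
Stage 2: N_ring = 26 + 2·17 = 60
Stage 2: 26(ω_s−ω_c) = −60(ω_r−ω_c),  ω_r=0, ω_c=1
Stage 2: ω_s = 1 − (60/26)(0−1) = 43/13
  ⇒ ω_s²/ω_c² = 43/13
Coupling ω_c² = ω_s¹ ⇒ overall = 10/3 × 43/13 = 430/39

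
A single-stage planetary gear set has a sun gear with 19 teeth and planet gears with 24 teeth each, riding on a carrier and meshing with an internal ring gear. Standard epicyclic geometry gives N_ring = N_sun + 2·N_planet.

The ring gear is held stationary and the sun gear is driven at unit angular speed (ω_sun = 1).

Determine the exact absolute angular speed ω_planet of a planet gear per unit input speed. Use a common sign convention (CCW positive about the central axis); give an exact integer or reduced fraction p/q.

N_ring = 19 + 2·24 = 67
19(ω_s−ω_c) = −67(ω_r−ω_c),  ω_r=0, ω_s=1
19(1−ω_c) = −67(0−ω_c)  ⇒  86ω_c = 19  ⇒  ω_c = 19/86
sun–planet: 19·(1−19/86) = −24·(ω_p−ω_c)  ⇒  ω_p−ω_c = −(19/24)·(67/86) = -1273/2064
ω_p = 19/86 − 1273/2064 = -19/48

-19/48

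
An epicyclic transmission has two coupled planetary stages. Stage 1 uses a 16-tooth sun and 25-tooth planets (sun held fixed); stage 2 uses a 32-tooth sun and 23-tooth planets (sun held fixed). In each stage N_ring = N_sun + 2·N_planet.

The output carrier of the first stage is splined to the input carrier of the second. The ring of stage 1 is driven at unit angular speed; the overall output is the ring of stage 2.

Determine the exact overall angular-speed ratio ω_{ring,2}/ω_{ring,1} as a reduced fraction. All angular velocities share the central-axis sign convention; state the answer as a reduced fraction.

Stage 1: N_ring = 16 + 2·25 = 66
Stage 1: 16(ω_s−ω_c) = −66(ω_r−ω_c),  ω_s=0, ω_r=1
Stage 1: 16(0−ω_c) = −66(1−ω_c)  ⇒  82ω_c = 66  ⇒  ω_c = 33/41
  ⇒ ω_c¹/ω_r¹ = 33/41
Stage 2: N_ring = 32 + 2·23 = 78
Stage 2: 32(ω_s−ω_c) = −78(ω_r−ω_c),  ω_s=0, ω_c=1
Stage 2: ω_r = 1 − (32/78)(0−1) = 55/39
  ⇒ ω_r²/ω_c² = 55/39
Coupling ω_c² = ω_c¹ ⇒ overall = 33/41 × 55/39 = 605/533

605/533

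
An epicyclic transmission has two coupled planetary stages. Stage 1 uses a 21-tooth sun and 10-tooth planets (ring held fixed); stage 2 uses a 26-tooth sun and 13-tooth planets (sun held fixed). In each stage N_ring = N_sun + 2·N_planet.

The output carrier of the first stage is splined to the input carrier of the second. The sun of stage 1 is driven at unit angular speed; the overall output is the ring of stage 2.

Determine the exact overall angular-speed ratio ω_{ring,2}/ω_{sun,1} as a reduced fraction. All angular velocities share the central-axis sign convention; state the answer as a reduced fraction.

63/124

Stage 1: N_ring = 21 + 2·10 = 41
Stage 1: 21(ω_s−ω_c) = −41(ω_r−ω_c),  ω_r=0, ω_s=1
Stage 1: 21(1−ω_c) = −41(0−ω_c)  ⇒  62ω_c = 21  ⇒  ω_c = 21/62
  ⇒ ω_c¹/ω_s¹ = 21/62
Stage 2: N_ring = 26 + 2·13 = 52
Stage 2: 26(ω_s−ω_c) = −52(ω_r−ω_c),  ω_s=0, ω_c=1
Stage 2: ω_r = 1 − (26/52)(0−1) = 3/2
  ⇒ ω_r²/ω_c² = 3/2
Coupling ω_c² = ω_c¹ ⇒ overall = 21/62 × 3/2 = 63/124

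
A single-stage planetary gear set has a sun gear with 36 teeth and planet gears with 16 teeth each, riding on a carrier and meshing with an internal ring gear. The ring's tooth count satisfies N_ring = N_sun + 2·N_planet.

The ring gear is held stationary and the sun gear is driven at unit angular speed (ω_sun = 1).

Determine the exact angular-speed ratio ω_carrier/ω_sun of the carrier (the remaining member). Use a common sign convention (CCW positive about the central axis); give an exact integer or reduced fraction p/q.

N_ring = 36 + 2·16 = 68
36(ω_s−ω_c) = −68(ω_r−ω_c),  ω_r=0, ω_s=1
36(1−ω_c) = −68(0−ω_c)  ⇒  104ω_c = 36  ⇒  ω_c = 9/26
ω_c/ω_s = 9/26

9/26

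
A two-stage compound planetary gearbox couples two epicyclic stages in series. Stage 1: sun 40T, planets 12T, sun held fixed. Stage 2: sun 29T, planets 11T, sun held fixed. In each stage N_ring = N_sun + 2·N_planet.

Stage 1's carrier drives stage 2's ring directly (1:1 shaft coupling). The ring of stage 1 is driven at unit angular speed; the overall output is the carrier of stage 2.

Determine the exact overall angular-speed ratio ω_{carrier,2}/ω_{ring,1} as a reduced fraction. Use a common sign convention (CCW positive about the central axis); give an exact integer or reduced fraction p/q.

51/130

Stage 1: N_ring = 40 + 2·12 = 64
Stage 1: 40(ω_s−ω_c) = −64(ω_r−ω_c),  ω_s=0, ω_r=1
Stage 1: 40(0−ω_c) = −64(1−ω_c)  ⇒  104ω_c = 64  ⇒  ω_c = 8/13
  ⇒ ω_c¹/ω_r¹ = 8/13
Stage 2: N_ring = 29 + 2·11 = 51
Stage 2: 29(ω_s−ω_c) = −51(ω_r−ω_c),  ω_s=0, ω_r=1
Stage 2: 29(0−ω_c) = −51(1−ω_c)  ⇒  80ω_c = 51  ⇒  ω_c = 51/80
  ⇒ ω_c²/ω_r² = 51/80
Coupling ω_r² = ω_c¹ ⇒ overall = 8/13 × 51/80 = 51/130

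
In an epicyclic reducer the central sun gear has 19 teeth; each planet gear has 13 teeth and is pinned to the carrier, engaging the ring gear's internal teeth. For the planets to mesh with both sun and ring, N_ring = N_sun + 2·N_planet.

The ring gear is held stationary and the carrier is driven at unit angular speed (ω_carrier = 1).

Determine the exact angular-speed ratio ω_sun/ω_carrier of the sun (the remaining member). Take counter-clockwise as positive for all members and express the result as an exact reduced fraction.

N_ring = 19 + 2·13 = 45
19(ω_s−ω_c) = −45(ω_r−ω_c),  ω_r=0, ω_c=1
ω_s = 1 − (45/19)(0−1) = 64/19
ω_s/ω_c = 64/19

64/19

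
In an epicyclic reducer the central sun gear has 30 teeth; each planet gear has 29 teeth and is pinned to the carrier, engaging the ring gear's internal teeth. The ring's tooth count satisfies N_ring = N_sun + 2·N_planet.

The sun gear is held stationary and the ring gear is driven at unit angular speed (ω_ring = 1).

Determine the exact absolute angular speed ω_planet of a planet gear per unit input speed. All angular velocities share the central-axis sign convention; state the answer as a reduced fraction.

44/29

N_ring = 30 + 2·29 = 88
30(ω_s−ω_c) = −88(ω_r−ω_c),  ω_s=0, ω_r=1
30(0−ω_c) = −88(1−ω_c)  ⇒  118ω_c = 88  ⇒  ω_c = 44/59
sun–planet: 30·(0−44/59) = −29·(ω_p−ω_c)  ⇒  ω_p−ω_c = −(30/29)·(-44/59) = 1320/1711
ω_p = 44/59 + 1320/1711 = 44/29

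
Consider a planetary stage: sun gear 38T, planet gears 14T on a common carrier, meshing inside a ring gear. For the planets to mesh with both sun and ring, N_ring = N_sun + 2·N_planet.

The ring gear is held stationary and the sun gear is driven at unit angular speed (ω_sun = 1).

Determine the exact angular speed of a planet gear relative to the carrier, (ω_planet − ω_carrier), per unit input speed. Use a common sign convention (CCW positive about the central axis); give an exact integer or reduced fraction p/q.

N_ring = 38 + 2·14 = 66
38(ω_s−ω_c) = −66(ω_r−ω_c),  ω_r=0, ω_s=1
38(1−ω_c) = −66(0−ω_c)  ⇒  104ω_c = 38  ⇒  ω_c = 19/52
sun–planet: 38·(1−19/52) = −14·(ω_p−ω_c)  ⇒  ω_p−ω_c = −(38/14)·(33/52) = -627/364

-627/364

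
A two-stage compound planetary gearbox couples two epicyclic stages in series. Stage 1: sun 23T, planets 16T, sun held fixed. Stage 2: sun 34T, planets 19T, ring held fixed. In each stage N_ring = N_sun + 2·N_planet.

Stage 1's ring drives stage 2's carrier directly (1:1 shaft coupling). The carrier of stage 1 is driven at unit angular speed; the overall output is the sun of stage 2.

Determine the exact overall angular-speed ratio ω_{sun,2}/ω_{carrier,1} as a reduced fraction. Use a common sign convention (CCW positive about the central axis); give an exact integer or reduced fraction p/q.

Stage 1: N_ring = 23 + 2·16 = 55
Stage 1: 23(ω_s−ω_c) = −55(ω_r−ω_c),  ω_s=0, ω_c=1
Stage 1: ω_r = 1 − (23/55)(0−1) = 78/55
  ⇒ ω_r¹/ω_c¹ = 78/55
Stage 2: N_ring = 34 + 2·19 = 72
Stage 2: 34(ω_s−ω_c) = −72(ω_r−ω_c),  ω_r=0, ω_c=1
Stage 2: ω_s = 1 − (72/34)(0−1) = 53/17
  ⇒ ω_s²/ω_c² = 53/17
Coupling ω_c² = ω_r¹ ⇒ overall = 78/55 × 53/17 = 4134/935

4134/935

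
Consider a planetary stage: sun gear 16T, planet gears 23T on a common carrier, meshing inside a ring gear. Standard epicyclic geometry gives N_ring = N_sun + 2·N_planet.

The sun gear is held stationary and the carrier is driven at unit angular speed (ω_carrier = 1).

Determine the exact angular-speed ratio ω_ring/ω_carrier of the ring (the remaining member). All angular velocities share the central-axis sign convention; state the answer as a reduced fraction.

39/31

N_ring = 16 + 2·23 = 62
16(ω_s−ω_c) = −62(ω_r−ω_c),  ω_s=0, ω_c=1
ω_r = 1 − (16/62)(0−1) = 39/31
ω_r/ω_c = 39/31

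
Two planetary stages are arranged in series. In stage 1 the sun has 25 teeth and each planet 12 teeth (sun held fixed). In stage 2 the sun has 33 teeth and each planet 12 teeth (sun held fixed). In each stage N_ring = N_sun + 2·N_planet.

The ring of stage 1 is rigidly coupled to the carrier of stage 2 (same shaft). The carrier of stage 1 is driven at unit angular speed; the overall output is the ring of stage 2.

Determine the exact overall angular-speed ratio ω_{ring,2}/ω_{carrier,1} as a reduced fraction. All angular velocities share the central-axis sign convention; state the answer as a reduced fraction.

2220/931

Stage 1: N_ring = 25 + 2·12 = 49
Stage 1: 25(ω_s−ω_c) = −49(ω_r−ω_c),  ω_s=0, ω_c=1
Stage 1: ω_r = 1 − (25/49)(0−1) = 74/49
  ⇒ ω_r¹/ω_c¹ = 74/49
Stage 2: N_ring = 33 + 2·12 = 57
Stage 2: 33(ω_s−ω_c) = −57(ω_r−ω_c),  ω_s=0, ω_c=1
Stage 2: ω_r = 1 − (33/57)(0−1) = 30/19
  ⇒ ω_r²/ω_c² = 30/19
Coupling ω_c² = ω_r¹ ⇒ overall = 74/49 × 30/19 = 2220/931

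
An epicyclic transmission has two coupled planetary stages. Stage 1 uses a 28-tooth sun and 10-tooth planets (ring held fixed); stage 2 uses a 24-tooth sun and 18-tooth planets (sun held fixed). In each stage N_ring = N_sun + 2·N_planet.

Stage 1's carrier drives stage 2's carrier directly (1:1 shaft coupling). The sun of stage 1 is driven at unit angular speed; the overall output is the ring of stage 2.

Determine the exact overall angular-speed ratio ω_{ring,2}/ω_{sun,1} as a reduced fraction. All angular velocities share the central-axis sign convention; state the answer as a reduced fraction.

49/95

Stage 1: N_ring = 28 + 2·10 = 48
Stage 1: 28(ω_s−ω_c) = −48(ω_r−ω_c),  ω_r=0, ω_s=1
Stage 1: 28(1−ω_c) = −48(0−ω_c)  ⇒  76ω_c = 28  ⇒  ω_c = 7/19
  ⇒ ω_c¹/ω_s¹ = 7/19
Stage 2: N_ring = 24 + 2·18 = 60
Stage 2: 24(ω_s−ω_c) = −60(ω_r−ω_c),  ω_s=0, ω_c=1
Stage 2: ω_r = 1 − (24/60)(0−1) = 7/5
  ⇒ ω_r²/ω_c² = 7/5
Coupling ω_c² = ω_c¹ ⇒ overall = 7/19 × 7/5 = 49/95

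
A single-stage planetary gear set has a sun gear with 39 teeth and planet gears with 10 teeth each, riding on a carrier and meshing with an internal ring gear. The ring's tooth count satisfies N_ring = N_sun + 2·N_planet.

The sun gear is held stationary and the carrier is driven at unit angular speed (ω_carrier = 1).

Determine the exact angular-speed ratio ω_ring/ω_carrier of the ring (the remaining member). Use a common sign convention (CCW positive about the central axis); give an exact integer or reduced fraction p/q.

98/59

N_ring = 39 + 2·10 = 59
39(ω_s−ω_c) = −59(ω_r−ω_c),  ω_s=0, ω_c=1
ω_r = 1 − (39/59)(0−1) = 98/59
ω_r/ω_c = 98/59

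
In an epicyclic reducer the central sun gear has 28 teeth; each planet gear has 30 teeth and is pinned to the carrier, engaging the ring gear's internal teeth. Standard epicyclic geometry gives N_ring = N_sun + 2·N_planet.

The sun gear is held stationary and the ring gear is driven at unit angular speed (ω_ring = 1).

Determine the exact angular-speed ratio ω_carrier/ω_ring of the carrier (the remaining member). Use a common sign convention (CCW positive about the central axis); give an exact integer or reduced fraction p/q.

22/29

N_ring = 28 + 2·30 = 88
28(ω_s−ω_c) = −88(ω_r−ω_c),  ω_s=0, ω_r=1
28(0−ω_c) = −88(1−ω_c)  ⇒  116ω_c = 88  ⇒  ω_c = 22/29
ω_c/ω_r = 22/29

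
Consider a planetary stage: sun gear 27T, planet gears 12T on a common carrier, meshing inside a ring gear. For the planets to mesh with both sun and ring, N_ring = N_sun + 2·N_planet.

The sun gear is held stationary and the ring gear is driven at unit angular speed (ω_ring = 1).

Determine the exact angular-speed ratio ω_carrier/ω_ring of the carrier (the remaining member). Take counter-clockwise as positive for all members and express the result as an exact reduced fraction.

N_ring = 27 + 2·12 = 51
27(ω_s−ω_c) = −51(ω_r−ω_c),  ω_s=0, ω_r=1
27(0−ω_c) = −51(1−ω_c)  ⇒  78ω_c = 51  ⇒  ω_c = 17/26
ω_c/ω_r = 17/26

17/26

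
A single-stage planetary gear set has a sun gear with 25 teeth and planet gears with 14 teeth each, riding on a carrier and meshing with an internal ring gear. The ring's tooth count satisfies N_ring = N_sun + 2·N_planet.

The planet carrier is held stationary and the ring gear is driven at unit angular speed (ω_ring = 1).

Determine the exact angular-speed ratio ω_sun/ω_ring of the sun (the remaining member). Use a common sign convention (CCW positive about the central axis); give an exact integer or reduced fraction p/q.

-53/25

N_ring = 25 + 2·14 = 53
25(ω_s−ω_c) = −53(ω_r−ω_c),  ω_c=0, ω_r=1
ω_s = 0 − (53/25)(1−0) = -53/25
ω_s/ω_r = -53/25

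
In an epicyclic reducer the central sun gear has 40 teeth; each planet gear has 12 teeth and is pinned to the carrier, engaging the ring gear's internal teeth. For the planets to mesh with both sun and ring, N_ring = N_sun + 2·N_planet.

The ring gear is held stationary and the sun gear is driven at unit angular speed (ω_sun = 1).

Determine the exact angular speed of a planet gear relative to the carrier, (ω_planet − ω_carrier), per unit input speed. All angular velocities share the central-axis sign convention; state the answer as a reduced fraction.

N_ring = 40 + 2·12 = 64
40(ω_s−ω_c) = −64(ω_r−ω_c),  ω_r=0, ω_s=1
40(1−ω_c) = −64(0−ω_c)  ⇒  104ω_c = 40  ⇒  ω_c = 5/13
sun–planet: 40·(1−5/13) = −12·(ω_p−ω_c)  ⇒  ω_p−ω_c = −(40/12)·(8/13) = -80/39

-80/39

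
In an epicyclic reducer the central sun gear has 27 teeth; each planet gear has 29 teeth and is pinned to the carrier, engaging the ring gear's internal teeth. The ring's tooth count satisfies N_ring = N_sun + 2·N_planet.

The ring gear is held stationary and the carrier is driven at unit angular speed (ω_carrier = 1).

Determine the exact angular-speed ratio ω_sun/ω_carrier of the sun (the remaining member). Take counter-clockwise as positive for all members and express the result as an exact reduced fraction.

N_ring = 27 + 2·29 = 85
27(ω_s−ω_c) = −85(ω_r−ω_c),  ω_r=0, ω_c=1
ω_s = 1 − (85/27)(0−1) = 112/27
ω_s/ω_c = 112/27

112/27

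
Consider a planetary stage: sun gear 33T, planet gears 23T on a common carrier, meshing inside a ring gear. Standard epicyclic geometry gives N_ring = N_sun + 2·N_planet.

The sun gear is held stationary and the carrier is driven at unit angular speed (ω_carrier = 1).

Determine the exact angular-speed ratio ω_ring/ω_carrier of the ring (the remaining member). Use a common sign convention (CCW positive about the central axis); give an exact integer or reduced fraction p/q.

112/79

N_ring = 33 + 2·23 = 79
33(ω_s−ω_c) = −79(ω_r−ω_c),  ω_s=0, ω_c=1
ω_r = 1 − (33/79)(0−1) = 112/79
ω_r/ω_c = 112/79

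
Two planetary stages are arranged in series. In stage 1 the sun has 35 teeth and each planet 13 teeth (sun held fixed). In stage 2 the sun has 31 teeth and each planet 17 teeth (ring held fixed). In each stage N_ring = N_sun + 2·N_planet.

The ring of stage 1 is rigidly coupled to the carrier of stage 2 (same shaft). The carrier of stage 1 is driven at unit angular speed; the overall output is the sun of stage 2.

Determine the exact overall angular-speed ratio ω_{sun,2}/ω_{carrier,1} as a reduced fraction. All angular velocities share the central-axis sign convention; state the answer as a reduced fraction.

9216/1891

Stage 1: N_ring = 35 + 2·13 = 61
Stage 1: 35(ω_s−ω_c) = −61(ω_r−ω_c),  ω_s=0, ω_c=1
Stage 1: ω_r = 1 − (35/61)(0−1) = 96/61
  ⇒ ω_r¹/ω_c¹ = 96/61
Stage 2: N_ring = 31 + 2·17 = 65
Stage 2: 31(ω_s−ω_c) = −65(ω_r−ω_c),  ω_r=0, ω_c=1
Stage 2: ω_s = 1 − (65/31)(0−1) = 96/31
  ⇒ ω_s²/ω_c² = 96/31
Coupling ω_c² = ω_r¹ ⇒ overall = 96/61 × 96/31 = 9216/1891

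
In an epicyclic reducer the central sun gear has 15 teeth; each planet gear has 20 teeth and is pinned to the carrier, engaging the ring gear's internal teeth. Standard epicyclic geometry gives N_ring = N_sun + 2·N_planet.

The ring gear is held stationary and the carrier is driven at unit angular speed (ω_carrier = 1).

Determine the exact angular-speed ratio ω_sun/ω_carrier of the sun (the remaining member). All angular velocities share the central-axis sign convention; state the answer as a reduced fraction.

N_ring = 15 + 2·20 = 55
15(ω_s−ω_c) = −55(ω_r−ω_c),  ω_r=0, ω_c=1
ω_s = 1 − (55/15)(0−1) = 14/3
ω_s/ω_c = 14/3

14/3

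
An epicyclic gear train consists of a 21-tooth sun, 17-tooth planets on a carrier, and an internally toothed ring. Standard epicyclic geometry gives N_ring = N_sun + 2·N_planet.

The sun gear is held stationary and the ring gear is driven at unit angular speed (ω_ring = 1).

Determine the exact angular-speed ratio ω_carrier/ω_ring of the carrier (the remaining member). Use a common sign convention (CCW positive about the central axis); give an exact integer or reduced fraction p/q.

55/76

N_ring = 21 + 2·17 = 55
21(ω_s−ω_c) = −55(ω_r−ω_c),  ω_s=0, ω_r=1
21(0−ω_c) = −55(1−ω_c)  ⇒  76ω_c = 55  ⇒  ω_c = 55/76
ω_c/ω_r = 55/76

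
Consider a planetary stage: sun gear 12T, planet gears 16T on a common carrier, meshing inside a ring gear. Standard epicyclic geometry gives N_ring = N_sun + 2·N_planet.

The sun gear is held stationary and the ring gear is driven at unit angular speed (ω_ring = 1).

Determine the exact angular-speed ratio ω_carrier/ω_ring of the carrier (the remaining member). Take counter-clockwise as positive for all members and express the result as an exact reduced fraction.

11/14

N_ring = 12 + 2·16 = 44
12(ω_s−ω_c) = −44(ω_r−ω_c),  ω_s=0, ω_r=1
12(0−ω_c) = −44(1−ω_c)  ⇒  56ω_c = 44  ⇒  ω_c = 11/14
ω_c/ω_r = 11/14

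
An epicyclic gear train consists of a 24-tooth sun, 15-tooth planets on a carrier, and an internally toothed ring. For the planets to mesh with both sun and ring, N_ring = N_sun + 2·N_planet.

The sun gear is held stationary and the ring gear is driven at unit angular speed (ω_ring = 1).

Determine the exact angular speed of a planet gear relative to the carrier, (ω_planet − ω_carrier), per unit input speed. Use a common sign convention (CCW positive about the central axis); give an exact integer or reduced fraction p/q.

72/65

N_ring = 24 + 2·15 = 54
24(ω_s−ω_c) = −54(ω_r−ω_c),  ω_s=0, ω_r=1
24(0−ω_c) = −54(1−ω_c)  ⇒  78ω_c = 54  ⇒  ω_c = 9/13
sun–planet: 24·(0−9/13) = −15·(ω_p−ω_c)  ⇒  ω_p−ω_c = −(24/15)·(-9/13) = 72/65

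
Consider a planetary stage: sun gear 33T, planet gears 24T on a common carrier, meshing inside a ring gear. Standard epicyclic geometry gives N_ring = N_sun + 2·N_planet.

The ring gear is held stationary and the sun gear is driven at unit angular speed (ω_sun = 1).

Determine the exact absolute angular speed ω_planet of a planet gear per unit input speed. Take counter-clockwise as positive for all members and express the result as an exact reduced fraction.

-11/16

N_ring = 33 + 2·24 = 81
33(ω_s−ω_c) = −81(ω_r−ω_c),  ω_r=0, ω_s=1
33(1−ω_c) = −81(0−ω_c)  ⇒  114ω_c = 33  ⇒  ω_c = 11/38
sun–planet: 33·(1−11/38) = −24·(ω_p−ω_c)  ⇒  ω_p−ω_c = −(33/24)·(27/38) = -297/304
ω_p = 11/38 − 297/304 = -11/16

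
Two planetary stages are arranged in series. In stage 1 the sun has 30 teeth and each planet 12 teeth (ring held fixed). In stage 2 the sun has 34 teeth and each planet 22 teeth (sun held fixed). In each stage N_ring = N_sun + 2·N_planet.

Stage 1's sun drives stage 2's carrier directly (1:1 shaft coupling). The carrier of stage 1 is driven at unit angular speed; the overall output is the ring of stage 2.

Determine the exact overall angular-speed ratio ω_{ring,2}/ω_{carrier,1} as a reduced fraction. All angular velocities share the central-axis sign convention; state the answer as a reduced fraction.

784/195

Stage 1: N_ring = 30 + 2·12 = 54
Stage 1: 30(ω_s−ω_c) = −54(ω_r−ω_c),  ω_r=0, ω_c=1
Stage 1: ω_s = 1 − (54/30)(0−1) = 14/5
  ⇒ ω_s¹/ω_c¹ = 14/5
Stage 2: N_ring = 34 + 2·22 = 78
Stage 2: 34(ω_s−ω_c) = −78(ω_r−ω_c),  ω_s=0, ω_c=1
Stage 2: ω_r = 1 − (34/78)(0−1) = 56/39
  ⇒ ω_r²/ω_c² = 56/39
Coupling ω_c² = ω_s¹ ⇒ overall = 14/5 × 56/39 = 784/195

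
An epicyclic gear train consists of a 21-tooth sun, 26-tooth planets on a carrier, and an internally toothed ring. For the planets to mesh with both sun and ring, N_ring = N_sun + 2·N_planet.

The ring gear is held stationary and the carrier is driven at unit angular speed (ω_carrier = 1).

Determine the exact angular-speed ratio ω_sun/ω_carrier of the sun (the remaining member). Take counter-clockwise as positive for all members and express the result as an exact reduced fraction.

N_ring = 21 + 2·26 = 73
21(ω_s−ω_c) = −73(ω_r−ω_c),  ω_r=0, ω_c=1
ω_s = 1 − (73/21)(0−1) = 94/21
ω_s/ω_c = 94/21

94/21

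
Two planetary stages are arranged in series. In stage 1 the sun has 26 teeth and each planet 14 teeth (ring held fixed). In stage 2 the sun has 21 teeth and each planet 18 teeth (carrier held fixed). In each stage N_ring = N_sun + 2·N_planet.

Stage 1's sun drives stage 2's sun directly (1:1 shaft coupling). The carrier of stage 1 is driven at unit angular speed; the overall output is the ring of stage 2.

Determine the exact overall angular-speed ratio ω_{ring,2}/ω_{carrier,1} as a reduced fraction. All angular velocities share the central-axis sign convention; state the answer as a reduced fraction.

-280/247

Stage 1: N_ring = 26 + 2·14 = 54
Stage 1: 26(ω_s−ω_c) = −54(ω_r−ω_c),  ω_r=0, ω_c=1
Stage 1: ω_s = 1 − (54/26)(0−1) = 40/13
  ⇒ ω_s¹/ω_c¹ = 40/13
Stage 2: N_ring = 21 + 2·18 = 57
Stage 2: 21(ω_s−ω_c) = −57(ω_r−ω_c),  ω_c=0, ω_s=1
Stage 2: ω_r = 0 − (21/57)(1−0) = -7/19
  ⇒ ω_r²/ω_s² = -7/19
Coupling ω_s² = ω_s¹ ⇒ overall = 40/13 × -7/19 = -280/247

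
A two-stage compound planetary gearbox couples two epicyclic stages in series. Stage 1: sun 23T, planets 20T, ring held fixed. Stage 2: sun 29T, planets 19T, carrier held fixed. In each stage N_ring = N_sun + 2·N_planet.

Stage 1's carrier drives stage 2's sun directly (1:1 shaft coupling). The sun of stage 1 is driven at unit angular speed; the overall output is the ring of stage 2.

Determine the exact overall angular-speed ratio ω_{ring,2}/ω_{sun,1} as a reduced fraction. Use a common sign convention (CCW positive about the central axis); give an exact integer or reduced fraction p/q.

-667/5762

Stage 1: N_ring = 23 + 2·20 = 63
Stage 1: 23(ω_s−ω_c) = −63(ω_r−ω_c),  ω_r=0, ω_s=1
Stage 1: 23(1−ω_c) = −63(0−ω_c)  ⇒  86ω_c = 23  ⇒  ω_c = 23/86
  ⇒ ω_c¹/ω_s¹ = 23/86
Stage 2: N_ring = 29 + 2·19 = 67
Stage 2: 29(ω_s−ω_c) = −67(ω_r−ω_c),  ω_c=0, ω_s=1
Stage 2: ω_r = 0 − (29/67)(1−0) = -29/67
  ⇒ ω_r²/ω_s² = -29/67
Coupling ω_s² = ω_c¹ ⇒ overall = 23/86 × -29/67 = -667/5762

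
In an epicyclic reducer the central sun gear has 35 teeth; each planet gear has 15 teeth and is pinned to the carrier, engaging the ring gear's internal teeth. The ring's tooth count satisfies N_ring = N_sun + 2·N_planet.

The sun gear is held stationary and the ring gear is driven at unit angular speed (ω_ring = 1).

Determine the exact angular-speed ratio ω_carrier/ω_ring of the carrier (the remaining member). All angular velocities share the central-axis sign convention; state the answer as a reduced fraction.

N_ring = 35 + 2·15 = 65
35(ω_s−ω_c) = −65(ω_r−ω_c),  ω_s=0, ω_r=1
35(0−ω_c) = −65(1−ω_c)  ⇒  100ω_c = 65  ⇒  ω_c = 13/20
ω_c/ω_r = 13/20

13/20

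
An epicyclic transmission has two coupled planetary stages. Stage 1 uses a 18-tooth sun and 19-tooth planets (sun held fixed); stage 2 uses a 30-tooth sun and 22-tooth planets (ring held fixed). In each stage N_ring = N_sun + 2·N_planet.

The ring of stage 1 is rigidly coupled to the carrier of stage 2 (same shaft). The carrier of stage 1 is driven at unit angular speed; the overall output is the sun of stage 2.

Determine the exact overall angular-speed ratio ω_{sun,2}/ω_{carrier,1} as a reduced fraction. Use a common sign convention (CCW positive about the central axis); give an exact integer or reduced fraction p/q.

481/105

Stage 1: N_ring = 18 + 2·19 = 56
Stage 1: 18(ω_s−ω_c) = −56(ω_r−ω_c),  ω_s=0, ω_c=1
Stage 1: ω_r = 1 − (18/56)(0−1) = 37/28
  ⇒ ω_r¹/ω_c¹ = 37/28
Stage 2: N_ring = 30 + 2·22 = 74
Stage 2: 30(ω_s−ω_c) = −74(ω_r−ω_c),  ω_r=0, ω_c=1
Stage 2: ω_s = 1 − (74/30)(0−1) = 52/15
  ⇒ ω_s²/ω_c² = 52/15
Coupling ω_c² = ω_r¹ ⇒ overall = 37/28 × 52/15 = 481/105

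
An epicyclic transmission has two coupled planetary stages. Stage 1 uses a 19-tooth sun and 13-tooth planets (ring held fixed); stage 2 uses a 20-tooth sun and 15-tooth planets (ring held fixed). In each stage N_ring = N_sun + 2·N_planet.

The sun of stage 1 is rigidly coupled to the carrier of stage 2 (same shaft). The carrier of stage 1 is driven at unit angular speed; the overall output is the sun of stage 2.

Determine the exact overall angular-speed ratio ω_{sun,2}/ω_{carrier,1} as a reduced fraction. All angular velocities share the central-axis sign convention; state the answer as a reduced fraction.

224/19

Stage 1: N_ring = 19 + 2·13 = 45
Stage 1: 19(ω_s−ω_c) = −45(ω_r−ω_c),  ω_r=0, ω_c=1
Stage 1: ω_s = 1 − (45/19)(0−1) = 64/19
  ⇒ ω_s¹/ω_c¹ = 64/19
Stage 2: N_ring = 20 + 2·15 = 50
Stage 2: 20(ω_s−ω_c) = −50(ω_r−ω_c),  ω_r=0, ω_c=1
Stage 2: ω_s = 1 − (50/20)(0−1) = 7/2
  ⇒ ω_s²/ω_c² = 7/2
Coupling ω_c² = ω_s¹ ⇒ overall = 64/19 × 7/2 = 224/19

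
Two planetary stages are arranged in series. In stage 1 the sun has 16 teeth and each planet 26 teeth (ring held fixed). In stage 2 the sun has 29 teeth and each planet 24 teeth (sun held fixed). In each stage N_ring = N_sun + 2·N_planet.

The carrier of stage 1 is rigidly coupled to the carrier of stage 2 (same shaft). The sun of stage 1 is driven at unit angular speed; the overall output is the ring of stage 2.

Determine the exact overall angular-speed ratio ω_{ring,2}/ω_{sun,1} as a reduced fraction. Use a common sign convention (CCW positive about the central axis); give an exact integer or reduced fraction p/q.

Stage 1: N_ring = 16 + 2·26 = 68
Stage 1: 16(ω_s−ω_c) = −68(ω_r−ω_c),  ω_r=0, ω_s=1
Stage 1: 16(1−ω_c) = −68(0−ω_c)  ⇒  84ω_c = 16  ⇒  ω_c = 4/21
  ⇒ ω_c¹/ω_s¹ = 4/21
Stage 2: N_ring = 29 + 2·24 = 77
Stage 2: 29(ω_s−ω_c) = −77(ω_r−ω_c),  ω_s=0, ω_c=1
Stage 2: ω_r = 1 − (29/77)(0−1) = 106/77
  ⇒ ω_r²/ω_c² = 106/77
Coupling ω_c² = ω_c¹ ⇒ overall = 4/21 × 106/77 = 424/1617

424/1617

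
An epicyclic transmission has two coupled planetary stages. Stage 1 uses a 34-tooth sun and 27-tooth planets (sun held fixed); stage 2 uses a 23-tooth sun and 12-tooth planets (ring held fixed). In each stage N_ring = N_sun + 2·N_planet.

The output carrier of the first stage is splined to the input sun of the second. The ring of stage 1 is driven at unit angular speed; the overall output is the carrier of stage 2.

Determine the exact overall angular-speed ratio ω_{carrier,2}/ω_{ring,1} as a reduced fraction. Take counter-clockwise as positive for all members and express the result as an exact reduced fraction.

506/2135

Stage 1: N_ring = 34 + 2·27 = 88
Stage 1: 34(ω_s−ω_c) = −88(ω_r−ω_c),  ω_s=0, ω_r=1
Stage 1: 34(0−ω_c) = −88(1−ω_c)  ⇒  122ω_c = 88  ⇒  ω_c = 44/61
  ⇒ ω_c¹/ω_r¹ = 44/61
Stage 2: N_ring = 23 + 2·12 = 47
Stage 2: 23(ω_s−ω_c) = −47(ω_r−ω_c),  ω_r=0, ω_s=1
Stage 2: 23(1−ω_c) = −47(0−ω_c)  ⇒  70ω_c = 23  ⇒  ω_c = 23/70
  ⇒ ω_c²/ω_s² = 23/70
Coupling ω_s² = ω_c¹ ⇒ overall = 44/61 × 23/70 = 506/2135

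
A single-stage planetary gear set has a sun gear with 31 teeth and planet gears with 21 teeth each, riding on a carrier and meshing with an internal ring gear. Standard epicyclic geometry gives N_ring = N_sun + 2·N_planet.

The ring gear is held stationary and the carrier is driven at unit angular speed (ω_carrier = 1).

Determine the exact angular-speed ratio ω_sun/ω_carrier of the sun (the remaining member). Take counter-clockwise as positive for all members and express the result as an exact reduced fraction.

104/31

N_ring = 31 + 2·21 = 73
31(ω_s−ω_c) = −73(ω_r−ω_c),  ω_r=0, ω_c=1
ω_s = 1 − (73/31)(0−1) = 104/31
ω_s/ω_c = 104/31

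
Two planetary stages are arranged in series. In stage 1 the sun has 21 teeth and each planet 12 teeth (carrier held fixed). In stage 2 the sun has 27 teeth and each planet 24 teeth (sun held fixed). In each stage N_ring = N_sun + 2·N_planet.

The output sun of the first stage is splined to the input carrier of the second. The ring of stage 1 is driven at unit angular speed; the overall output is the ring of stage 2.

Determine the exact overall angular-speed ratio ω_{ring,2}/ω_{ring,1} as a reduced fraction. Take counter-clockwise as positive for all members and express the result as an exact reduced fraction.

Stage 1: N_ring = 21 + 2·12 = 45
Stage 1: 21(ω_s−ω_c) = −45(ω_r−ω_c),  ω_c=0, ω_r=1
Stage 1: ω_s = 0 − (45/21)(1−0) = -15/7
  ⇒ ω_s¹/ω_r¹ = -15/7
Stage 2: N_ring = 27 + 2·24 = 75
Stage 2: 27(ω_s−ω_c) = −75(ω_r−ω_c),  ω_s=0, ω_c=1
Stage 2: ω_r = 1 − (27/75)(0−1) = 34/25
  ⇒ ω_r²/ω_c² = 34/25
Coupling ω_c² = ω_s¹ ⇒ overall = -15/7 × 34/25 = -102/35

-102/35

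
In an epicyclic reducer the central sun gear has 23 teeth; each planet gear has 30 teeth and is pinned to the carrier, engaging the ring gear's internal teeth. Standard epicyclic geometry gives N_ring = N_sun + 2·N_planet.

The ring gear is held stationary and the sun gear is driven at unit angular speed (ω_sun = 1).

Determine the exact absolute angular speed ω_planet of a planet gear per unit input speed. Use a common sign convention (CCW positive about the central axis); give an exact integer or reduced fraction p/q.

N_ring = 23 + 2·30 = 83
23(ω_s−ω_c) = −83(ω_r−ω_c),  ω_r=0, ω_s=1
23(1−ω_c) = −83(0−ω_c)  ⇒  106ω_c = 23  ⇒  ω_c = 23/106
sun–planet: 23·(1−23/106) = −30·(ω_p−ω_c)  ⇒  ω_p−ω_c = −(23/30)·(83/106) = -1909/3180
ω_p = 23/106 − 1909/3180 = -23/60

-23/60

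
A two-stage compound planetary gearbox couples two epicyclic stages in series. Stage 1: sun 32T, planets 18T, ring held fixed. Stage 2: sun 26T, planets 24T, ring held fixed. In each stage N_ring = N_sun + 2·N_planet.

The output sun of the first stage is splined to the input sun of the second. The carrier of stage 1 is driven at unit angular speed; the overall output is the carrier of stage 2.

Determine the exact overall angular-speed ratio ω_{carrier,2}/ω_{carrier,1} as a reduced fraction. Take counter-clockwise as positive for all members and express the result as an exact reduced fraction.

13/16

Stage 1: N_ring = 32 + 2·18 = 68
Stage 1: 32(ω_s−ω_c) = −68(ω_r−ω_c),  ω_r=0, ω_c=1
Stage 1: ω_s = 1 − (68/32)(0−1) = 25/8
  ⇒ ω_s¹/ω_c¹ = 25/8
Stage 2: N_ring = 26 + 2·24 = 74
Stage 2: 26(ω_s−ω_c) = −74(ω_r−ω_c),  ω_r=0, ω_s=1
Stage 2: 26(1−ω_c) = −74(0−ω_c)  ⇒  100ω_c = 26  ⇒  ω_c = 13/50
  ⇒ ω_c²/ω_s² = 13/50
Coupling ω_s² = ω_s¹ ⇒ overall = 25/8 × 13/50 = 13/16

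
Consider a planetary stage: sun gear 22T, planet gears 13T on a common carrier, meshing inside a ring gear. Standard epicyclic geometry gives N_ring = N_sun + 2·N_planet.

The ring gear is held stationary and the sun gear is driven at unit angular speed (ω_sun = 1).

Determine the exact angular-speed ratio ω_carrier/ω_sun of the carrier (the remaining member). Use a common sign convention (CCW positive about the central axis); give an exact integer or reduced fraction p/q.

11/35

N_ring = 22 + 2·13 = 48
22(ω_s−ω_c) = −48(ω_r−ω_c),  ω_r=0, ω_s=1
22(1−ω_c) = −48(0−ω_c)  ⇒  70ω_c = 22  ⇒  ω_c = 11/35
ω_c/ω_s = 11/35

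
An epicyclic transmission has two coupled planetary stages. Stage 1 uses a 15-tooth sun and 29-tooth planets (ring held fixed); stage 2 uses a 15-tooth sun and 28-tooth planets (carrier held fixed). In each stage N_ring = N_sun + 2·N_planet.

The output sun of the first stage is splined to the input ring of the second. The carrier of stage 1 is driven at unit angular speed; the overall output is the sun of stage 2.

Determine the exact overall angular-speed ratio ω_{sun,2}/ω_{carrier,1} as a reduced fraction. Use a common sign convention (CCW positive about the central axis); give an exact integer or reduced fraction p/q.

Stage 1: N_ring = 15 + 2·29 = 73
Stage 1: 15(ω_s−ω_c) = −73(ω_r−ω_c),  ω_r=0, ω_c=1
Stage 1: ω_s = 1 − (73/15)(0−1) = 88/15
  ⇒ ω_s¹/ω_c¹ = 88/15
Stage 2: N_ring = 15 + 2·28 = 71
Stage 2: 15(ω_s−ω_c) = −71(ω_r−ω_c),  ω_c=0, ω_r=1
Stage 2: ω_s = 0 − (71/15)(1−0) = -71/15
  ⇒ ω_s²/ω_r² = -71/15
Coupling ω_r² = ω_s¹ ⇒ overall = 88/15 × -71/15 = -6248/225

-6248/225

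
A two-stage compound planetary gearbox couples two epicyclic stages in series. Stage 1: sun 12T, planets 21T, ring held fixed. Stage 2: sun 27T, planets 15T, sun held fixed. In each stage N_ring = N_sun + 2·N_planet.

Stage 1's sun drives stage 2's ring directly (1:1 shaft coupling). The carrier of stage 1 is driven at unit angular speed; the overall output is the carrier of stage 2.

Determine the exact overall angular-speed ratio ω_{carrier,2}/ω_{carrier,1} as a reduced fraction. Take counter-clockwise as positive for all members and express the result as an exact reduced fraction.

Stage 1: N_ring = 12 + 2·21 = 54
Stage 1: 12(ω_s−ω_c) = −54(ω_r−ω_c),  ω_r=0, ω_c=1
Stage 1: ω_s = 1 − (54/12)(0−1) = 11/2
  ⇒ ω_s¹/ω_c¹ = 11/2
Stage 2: N_ring = 27 + 2·15 = 57
Stage 2: 27(ω_s−ω_c) = −57(ω_r−ω_c),  ω_s=0, ω_r=1
Stage 2: 27(0−ω_c) = −57(1−ω_c)  ⇒  84ω_c = 57  ⇒  ω_c = 19/28
  ⇒ ω_c²/ω_r² = 19/28
Coupling ω_r² = ω_s¹ ⇒ overall = 11/2 × 19/28 = 209/56

209/56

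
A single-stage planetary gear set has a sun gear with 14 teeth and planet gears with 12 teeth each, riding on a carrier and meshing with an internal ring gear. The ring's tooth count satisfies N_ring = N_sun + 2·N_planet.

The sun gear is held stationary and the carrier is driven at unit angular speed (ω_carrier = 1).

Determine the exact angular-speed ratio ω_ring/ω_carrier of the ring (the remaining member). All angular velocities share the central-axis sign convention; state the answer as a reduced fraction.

26/19

N_ring = 14 + 2·12 = 38
14(ω_s−ω_c) = −38(ω_r−ω_c),  ω_s=0, ω_c=1
ω_r = 1 − (14/38)(0−1) = 26/19
ω_r/ω_c = 26/19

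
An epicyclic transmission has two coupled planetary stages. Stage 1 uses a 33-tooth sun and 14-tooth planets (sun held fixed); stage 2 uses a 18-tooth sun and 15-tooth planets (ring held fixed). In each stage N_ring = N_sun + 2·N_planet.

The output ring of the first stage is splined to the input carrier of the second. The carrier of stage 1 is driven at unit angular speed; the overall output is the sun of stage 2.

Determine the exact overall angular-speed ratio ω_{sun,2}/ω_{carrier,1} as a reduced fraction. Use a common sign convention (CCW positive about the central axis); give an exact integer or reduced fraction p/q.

Stage 1: N_ring = 33 + 2·14 = 61
Stage 1: 33(ω_s−ω_c) = −61(ω_r−ω_c),  ω_s=0, ω_c=1
Stage 1: ω_r = 1 − (33/61)(0−1) = 94/61
  ⇒ ω_r¹/ω_c¹ = 94/61
Stage 2: N_ring = 18 + 2·15 = 48
Stage 2: 18(ω_s−ω_c) = −48(ω_r−ω_c),  ω_r=0, ω_c=1
Stage 2: ω_s = 1 − (48/18)(0−1) = 11/3
  ⇒ ω_s²/ω_c² = 11/3
Coupling ω_c² = ω_r¹ ⇒ overall = 94/61 × 11/3 = 1034/183

1034/183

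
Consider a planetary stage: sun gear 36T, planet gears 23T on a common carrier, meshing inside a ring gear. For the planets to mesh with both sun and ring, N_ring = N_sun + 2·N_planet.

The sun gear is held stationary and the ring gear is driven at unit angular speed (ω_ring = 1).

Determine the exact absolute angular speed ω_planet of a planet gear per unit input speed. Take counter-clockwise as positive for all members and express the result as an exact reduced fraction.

41/23

N_ring = 36 + 2·23 = 82
36(ω_s−ω_c) = −82(ω_r−ω_c),  ω_s=0, ω_r=1
36(0−ω_c) = −82(1−ω_c)  ⇒  118ω_c = 82  ⇒  ω_c = 41/59
sun–planet: 36·(0−41/59) = −23·(ω_p−ω_c)  ⇒  ω_p−ω_c = −(36/23)·(-41/59) = 1476/1357
ω_p = 41/59 + 1476/1357 = 41/23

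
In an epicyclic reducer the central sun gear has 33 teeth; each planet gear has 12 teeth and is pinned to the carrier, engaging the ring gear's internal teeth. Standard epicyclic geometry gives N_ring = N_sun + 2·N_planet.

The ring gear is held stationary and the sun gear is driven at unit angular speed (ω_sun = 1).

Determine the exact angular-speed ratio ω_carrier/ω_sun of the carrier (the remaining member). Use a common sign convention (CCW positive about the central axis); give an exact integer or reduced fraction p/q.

N_ring = 33 + 2·12 = 57
33(ω_s−ω_c) = −57(ω_r−ω_c),  ω_r=0, ω_s=1
33(1−ω_c) = −57(0−ω_c)  ⇒  90ω_c = 33  ⇒  ω_c = 11/30
ω_c/ω_s = 11/30

11/30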